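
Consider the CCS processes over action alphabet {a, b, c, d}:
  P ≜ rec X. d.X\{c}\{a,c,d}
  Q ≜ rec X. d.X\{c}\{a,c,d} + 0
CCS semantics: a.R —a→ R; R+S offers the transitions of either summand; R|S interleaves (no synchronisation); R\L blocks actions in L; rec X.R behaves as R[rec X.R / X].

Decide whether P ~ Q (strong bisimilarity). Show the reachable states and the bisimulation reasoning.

LTS(P): 2 reachable states
  m0 = rec X. d.X\{c}\{a,c,d} has moves —d→ m1
  m1 = (rec X. d.X\{c}\{a,c,d})\{c}\{a,c,d} has moves deadlocked
LTS(Q): 2 reachable states
  n0 = rec X. d.X\{c}\{a,c,d} + 0 has moves —d→ n1
  n1 = (rec X. d.X\{c}\{a,c,d} + 0)\{c}\{a,c,d} has moves deadlocked
Coarsest stable partition (strong bisimilarity classes):
  B0 = {m0, n0}
  B1 = {m1, n1}
m0 ∈ B0, n0 ∈ B0 → same block

bisimilar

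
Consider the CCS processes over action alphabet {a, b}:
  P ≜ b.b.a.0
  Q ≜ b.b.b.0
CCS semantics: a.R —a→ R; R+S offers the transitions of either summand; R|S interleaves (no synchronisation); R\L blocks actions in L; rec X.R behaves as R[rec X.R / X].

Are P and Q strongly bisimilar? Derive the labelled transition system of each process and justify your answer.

LTS(P): 4 reachable states
  s0 = b.b.a.0 has moves ··b··> s1
  s1 = b.a.0 has moves ··b··> s2
  s2 = a.0 has moves ··a··> s3
  s3 = 0 has moves (no moves)
LTS(Q): 4 reachable states
  t0 = b.b.b.0 has moves ··b··> t1
  t1 = b.b.0 has moves ··b··> t2
  t2 = b.0 has moves ··b··> t3
  t3 = 0 has moves (no moves)
Coarsest stable partition (strong bisimilarity classes):
  B0 = {s0}
  B1 = {s1}
  B2 = {s2}
  B3 = {s3, t3}
  B4 = {t0}
  B5 = {t1}
  B6 = {t2}
s0 ∈ B0, t0 ∈ B4 → different blocks

not bisimilar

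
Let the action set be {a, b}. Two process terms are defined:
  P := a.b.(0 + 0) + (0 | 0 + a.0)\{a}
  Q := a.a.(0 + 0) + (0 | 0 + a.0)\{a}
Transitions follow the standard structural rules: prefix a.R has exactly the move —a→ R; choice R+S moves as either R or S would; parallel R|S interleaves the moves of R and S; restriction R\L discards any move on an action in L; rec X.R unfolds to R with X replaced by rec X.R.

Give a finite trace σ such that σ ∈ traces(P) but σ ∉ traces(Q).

Reachable graph of P (3 states):
  u0 = a.b.(0 + 0) + (0 | 0 + a.0)\{a} | ··a··> u1
  u1 = b.(0 + 0) | ··b··> u2
  u2 = 0 + 0 | stopped
Reachable graph of Q (3 states):
  v0 = a.a.(0 + 0) + (0 | 0 + a.0)\{a} | ··a··> v1
  v1 = a.(0 + 0) | ··a··> v2
  v2 = 0 + 0 | stopped
Executing ab from P (initial set {u0}):
  step 1 (a): {u1}
  step 2 (b): {u2}
  P completes σ.
Executing ab from Q (initial set {v0}):
  step 1 (a): {v1}
  step 2 (b): no successor for Q

ab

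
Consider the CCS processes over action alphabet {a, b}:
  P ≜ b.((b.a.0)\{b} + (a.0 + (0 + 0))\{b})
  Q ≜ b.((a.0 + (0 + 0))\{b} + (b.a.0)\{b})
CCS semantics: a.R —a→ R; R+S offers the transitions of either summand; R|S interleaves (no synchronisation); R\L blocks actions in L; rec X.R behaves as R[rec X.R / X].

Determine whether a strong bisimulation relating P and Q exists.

P ~ Q

P's transition system — 3 states:
  m0 = b.((b.a.0)\{b} + (a.0 + (0 + 0))\{b}) has moves —b→ m1
  m1 = (b.a.0)\{b} + (a.0 + (0 + 0))\{b} has moves —a→ m2
  m2 = 0\{b} has moves ·
Q's transition system — 3 states:
  n0 = b.((a.0 + (0 + 0))\{b} + (b.a.0)\{b}) has moves —b→ n1
  n1 = (a.0 + (0 + 0))\{b} + (b.a.0)\{b} has moves —a→ n2
  n2 = 0\{b} has moves ·
Partition-refinement fixed point:
  B0 = {m0, n0}
  B1 = {m1, n1}
  B2 = {m2, n2}
m0 ∈ B0, n0 ∈ B0 → same block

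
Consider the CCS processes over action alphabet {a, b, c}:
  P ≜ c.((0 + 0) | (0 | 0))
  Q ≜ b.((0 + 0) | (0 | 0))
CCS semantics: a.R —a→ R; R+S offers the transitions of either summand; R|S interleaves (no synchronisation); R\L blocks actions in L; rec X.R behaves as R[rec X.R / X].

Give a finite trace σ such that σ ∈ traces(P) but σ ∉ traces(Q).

P's transition system — 2 states:
  p0 = c.((0 + 0) | (0 | 0)) has moves --c--▸ p1
  p1 = (0 + 0) | (0 | 0) has moves stopped
Q's transition system — 2 states:
  q0 = b.((0 + 0) | (0 | 0)) has moves --b--▸ q1
  q1 = (0 + 0) | (0 | 0) has moves stopped
Trace ⟨c⟩ through P, begin at {p0}:
  step 1 (c): {p1}
  ✓ P
Trace ⟨c⟩ through Q, begin at {q0}:
  step 1 (c): ∅ (Q stuck)

c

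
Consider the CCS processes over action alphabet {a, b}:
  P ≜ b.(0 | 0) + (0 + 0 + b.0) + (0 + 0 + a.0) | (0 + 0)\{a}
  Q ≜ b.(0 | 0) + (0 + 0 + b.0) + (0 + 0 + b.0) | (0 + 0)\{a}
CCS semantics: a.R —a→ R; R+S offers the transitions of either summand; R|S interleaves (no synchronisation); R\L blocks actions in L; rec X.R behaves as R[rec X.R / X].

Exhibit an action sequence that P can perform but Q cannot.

LTS(P): 4 reachable states
  u0 = b.(0 | 0) + (0 + 0 + b.0) + (0 + 0 + a.0) | (0 + 0)\{a} has moves —a→ u1, —b→ u2, —b→ u3
  u1 = 0 | (0 + 0)\{a} has moves (no moves)
  u2 = 0 has moves (no moves)
  u3 = 0 | 0 has moves (no moves)
LTS(Q): 4 reachable states
  v0 = b.(0 | 0) + (0 + 0 + b.0) + (0 + 0 + b.0) | (0 + 0)\{a} has moves —b→ v1, —b→ v2, —b→ v3
  v1 = 0 has moves (no moves)
  v2 = 0 | (0 + 0)\{a} has moves (no moves)
  v3 = 0 | 0 has moves (no moves)
Trace ⟨a⟩ through P, begin at {u0}:
  after a @ step 1: {u1}
  — P admits the full trace.
Trace ⟨a⟩ through Q, begin at {v0}:
  after a @ step 1: no successor for Q

a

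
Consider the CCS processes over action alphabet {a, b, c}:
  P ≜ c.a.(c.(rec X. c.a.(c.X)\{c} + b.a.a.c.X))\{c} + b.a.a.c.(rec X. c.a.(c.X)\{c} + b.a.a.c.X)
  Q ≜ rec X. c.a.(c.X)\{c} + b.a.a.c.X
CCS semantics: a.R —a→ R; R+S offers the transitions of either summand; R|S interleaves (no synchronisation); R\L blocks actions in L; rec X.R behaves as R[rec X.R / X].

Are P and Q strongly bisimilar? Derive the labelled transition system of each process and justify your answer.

P ~ Q

LTS(P): 7 reachable states
  p0 = c.a.(c.(rec X. c.a.(c.X)\{c} + b.a.a.c.X))\{c} + b.a.a.c.(rec X. c.a.(c.X)\{c} + b.a.a.c.X) :: —b→ p1, —c→ p2
  p1 = a.a.c.(rec X. c.a.(c.X)\{c} + b.a.a.c.X) :: —a→ p3
  p2 = a.(c.(rec X. c.a.(c.X)\{c} + b.a.a.c.X))\{c} :: —a→ p4
  p3 = a.c.(rec X. c.a.(c.X)\{c} + b.a.a.c.X) :: —a→ p5
  p4 = (c.(rec X. c.a.(c.X)\{c} + b.a.a.c.X))\{c} :: ∅
  p5 = c.(rec X. c.a.(c.X)\{c} + b.a.a.c.X) :: —c→ p6
  p6 = rec X. c.a.(c.X)\{c} + b.a.a.c.X :: —b→ p1, —c→ p2
LTS(Q): 6 reachable states
  q0 = rec X. c.a.(c.X)\{c} + b.a.a.c.X :: —b→ q1, —c→ q2
  q1 = a.a.c.(rec X. c.a.(c.X)\{c} + b.a.a.c.X) :: —a→ q3
  q2 = a.(c.(rec X. c.a.(c.X)\{c} + b.a.a.c.X))\{c} :: —a→ q4
  q3 = a.c.(rec X. c.a.(c.X)\{c} + b.a.a.c.X) :: —a→ q5
  q4 = (c.(rec X. c.a.(c.X)\{c} + b.a.a.c.X))\{c} :: ∅
  q5 = c.(rec X. c.a.(c.X)\{c} + b.a.a.c.X) :: —c→ q0
Partition-refinement fixed point:
  B0 = {p0, p6, q0}
  B1 = {p2, q2}
  B2 = {p4, q4}
  B3 = {p1, q1}
  B4 = {p3, q3}
  B5 = {p5, q5}
p0 ∈ B0, q0 ∈ B0 → same block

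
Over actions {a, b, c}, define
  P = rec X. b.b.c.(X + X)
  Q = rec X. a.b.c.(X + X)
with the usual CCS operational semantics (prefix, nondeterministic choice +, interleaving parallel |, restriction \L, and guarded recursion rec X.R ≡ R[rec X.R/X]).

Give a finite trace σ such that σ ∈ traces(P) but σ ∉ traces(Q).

Reachable graph of P (4 states):
  m0 = rec X. b.b.c.(X + X) | =b=> m1
  m1 = b.c.((rec X. b.b.c.(X + X)) + (rec X. b.b.c.(X + X))) | =b=> m2
  m2 = c.((rec X. b.b.c.(X + X)) + (rec X. b.b.c.(X + X))) | =c=> m3
  m3 = (rec X. b.b.c.(X + X)) + (rec X. b.b.c.(X + X)) | =b=> m1
Reachable graph of Q (4 states):
  n0 = rec X. a.b.c.(X + X) | =a=> n1
  n1 = b.c.((rec X. a.b.c.(X + X)) + (rec X. a.b.c.(X + X))) | =b=> n2
  n2 = c.((rec X. a.b.c.(X + X)) + (rec X. a.b.c.(X + X))) | =c=> n3
  n3 = (rec X. a.b.c.(X + X)) + (rec X. a.b.c.(X + X)) | =a=> n1
Trace ⟨b⟩ through P, begin at {m0}:
  [1] b ⇒ {m1}
  ✓ P
Trace ⟨b⟩ through Q, begin at {n0}:
  [1] b ⇒ ∅ (Q stuck)

b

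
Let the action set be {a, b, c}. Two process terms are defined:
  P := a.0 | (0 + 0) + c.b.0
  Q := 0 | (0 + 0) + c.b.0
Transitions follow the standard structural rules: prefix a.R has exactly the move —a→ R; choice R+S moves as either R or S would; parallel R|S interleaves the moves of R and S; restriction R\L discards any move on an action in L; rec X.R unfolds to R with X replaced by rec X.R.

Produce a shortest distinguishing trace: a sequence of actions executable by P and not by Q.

a

Reachable graph of P (4 states):
  m0 = a.0 | (0 + 0) + c.b.0 → ··a··> m1, ··c··> m2
  m1 = 0 | (0 + 0) → ·
  m2 = b.0 → ··b··> m3
  m3 = 0 → ·
Reachable graph of Q (3 states):
  n0 = 0 | (0 + 0) + c.b.0 → ··c··> n1
  n1 = b.0 → ··b··> n2
  n2 = 0 → ·
Trace ⟨a⟩ through P, begin at {m0}:
  [1] a ⇒ {m1}
  P completes σ.
Trace ⟨a⟩ through Q, begin at {n0}:
  [1] a ⇒ no successor for Q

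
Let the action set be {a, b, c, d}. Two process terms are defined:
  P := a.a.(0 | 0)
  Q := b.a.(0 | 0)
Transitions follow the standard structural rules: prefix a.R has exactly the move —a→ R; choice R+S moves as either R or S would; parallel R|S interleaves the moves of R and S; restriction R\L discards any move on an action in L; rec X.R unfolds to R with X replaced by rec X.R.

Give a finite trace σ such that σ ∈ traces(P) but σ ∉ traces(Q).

a

Reachable graph of P (3 states):
  s0 = a.a.(0 | 0) | -a-> s1
  s1 = a.(0 | 0) | -a-> s2
  s2 = 0 | 0 | deadlocked
Reachable graph of Q (3 states):
  t0 = b.a.(0 | 0) | -b-> t1
  t1 = a.(0 | 0) | -a-> t2
  t2 = 0 | 0 | deadlocked
Executing a from P (initial set {s0}):
  step 1 (a): {s1}
  ✓ P
Executing a from Q (initial set {t0}):
  step 1 (a): ∅ (Q stuck)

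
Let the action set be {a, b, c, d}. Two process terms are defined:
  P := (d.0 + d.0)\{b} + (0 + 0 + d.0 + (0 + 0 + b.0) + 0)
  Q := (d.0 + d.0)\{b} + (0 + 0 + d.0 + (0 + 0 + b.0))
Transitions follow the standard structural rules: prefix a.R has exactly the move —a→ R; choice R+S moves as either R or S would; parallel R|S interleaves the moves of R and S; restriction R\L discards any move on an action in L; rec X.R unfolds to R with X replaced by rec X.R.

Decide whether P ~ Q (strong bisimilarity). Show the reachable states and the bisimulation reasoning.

YES

LTS(P): 3 reachable states
  s0 = (d.0 + d.0)\{b} + (0 + 0 + d.0 + (0 + 0 + b.0) + 0) has moves --b--▸ s1, --d--▸ s1, --d--▸ s2
  s1 = 0 has moves stopped
  s2 = 0\{b} has moves stopped
LTS(Q): 3 reachable states
  t0 = (d.0 + d.0)\{b} + (0 + 0 + d.0 + (0 + 0 + b.0)) has moves --b--▸ t1, --d--▸ t1, --d--▸ t2
  t1 = 0 has moves stopped
  t2 = 0\{b} has moves stopped
Partition-refinement fixed point:
  B0 = {s0, t0}
  B1 = {s1, s2, t1, t2}
s0 ∈ B0, t0 ∈ B0 → same block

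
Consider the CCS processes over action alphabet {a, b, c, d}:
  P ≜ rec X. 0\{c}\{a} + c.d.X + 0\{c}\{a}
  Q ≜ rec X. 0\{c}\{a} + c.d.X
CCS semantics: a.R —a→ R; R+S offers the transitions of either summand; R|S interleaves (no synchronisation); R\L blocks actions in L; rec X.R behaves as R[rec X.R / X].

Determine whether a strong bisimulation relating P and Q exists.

YES

P's transition system — 2 states:
  s0 = rec X. 0\{c}\{a} + c.d.X + 0\{c}\{a} :: =c=> s1
  s1 = d.(rec X. 0\{c}\{a} + c.d.X + 0\{c}\{a}) :: =d=> s0
Q's transition system — 2 states:
  t0 = rec X. 0\{c}\{a} + c.d.X :: =c=> t1
  t1 = d.(rec X. 0\{c}\{a} + c.d.X) :: =d=> t0
Coarsest stable partition (strong bisimilarity classes):
  B0 = {s0, t0}
  B1 = {s1, t1}
s0 ∈ B0, t0 ∈ B0 → same block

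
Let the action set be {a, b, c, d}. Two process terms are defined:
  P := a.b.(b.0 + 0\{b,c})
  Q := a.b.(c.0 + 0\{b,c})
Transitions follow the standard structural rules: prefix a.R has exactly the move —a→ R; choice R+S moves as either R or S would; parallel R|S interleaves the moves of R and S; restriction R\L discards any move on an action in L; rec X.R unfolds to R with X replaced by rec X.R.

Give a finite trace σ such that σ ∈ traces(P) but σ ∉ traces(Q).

Reachable graph of P (4 states):
  m0 = a.b.(b.0 + 0\{b,c}) → -a-> m1
  m1 = b.(b.0 + 0\{b,c}) → -b-> m2
  m2 = b.0 + 0\{b,c} → -b-> m3
  m3 = 0 → (no moves)
Reachable graph of Q (4 states):
  n0 = a.b.(c.0 + 0\{b,c}) → -a-> n1
  n1 = b.(c.0 + 0\{b,c}) → -b-> n2
  n2 = c.0 + 0\{b,c} → -c-> n3
  n3 = 0 → (no moves)
Executing abb from P (initial set {m0}):
  after a @ step 1: {m1}
  after b @ step 2: {m2}
  after b @ step 3: {m3}
  ✓ P
Executing abb from Q (initial set {n0}):
  after a @ step 1: {n1}
  after b @ step 2: {n2}
  after b @ step 3: no successor for Q

abb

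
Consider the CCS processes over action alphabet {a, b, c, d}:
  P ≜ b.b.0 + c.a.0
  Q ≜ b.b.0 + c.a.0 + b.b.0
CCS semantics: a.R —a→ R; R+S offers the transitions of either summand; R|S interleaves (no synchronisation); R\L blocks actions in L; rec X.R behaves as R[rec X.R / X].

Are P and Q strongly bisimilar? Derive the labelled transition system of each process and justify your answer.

LTS(P): 4 reachable states
  m0 = b.b.0 + c.a.0 ⊢ =b=> m1, =c=> m2
  m1 = b.0 ⊢ =b=> m3
  m2 = a.0 ⊢ =a=> m3
  m3 = 0 ⊢ stopped
LTS(Q): 4 reachable states
  n0 = b.b.0 + c.a.0 + b.b.0 ⊢ =b=> n1, =c=> n2
  n1 = b.0 ⊢ =b=> n3
  n2 = a.0 ⊢ =a=> n3
  n3 = 0 ⊢ stopped
Bisimilarity quotient blocks:
  B0 = {m0, n0}
  B1 = {m2, n2}
  B2 = {m3, n3}
  B3 = {m1, n1}
m0 ∈ B0, n0 ∈ B0 → same block

bisimilar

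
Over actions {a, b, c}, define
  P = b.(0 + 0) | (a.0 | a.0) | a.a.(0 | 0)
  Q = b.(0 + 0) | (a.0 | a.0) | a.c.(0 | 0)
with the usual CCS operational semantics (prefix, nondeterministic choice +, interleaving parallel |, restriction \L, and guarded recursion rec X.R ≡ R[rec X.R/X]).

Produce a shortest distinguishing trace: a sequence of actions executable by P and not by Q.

aaaa

LTS(P): 24 reachable states
  u0 = b.(0 + 0) | (a.0 | a.0) | a.a.(0 | 0) :: --a--▸ u1, --a--▸ u2, --a--▸ u3, --b--▸ u4
  u1 = b.(0 + 0) | (0 | a.0) | a.a.(0 | 0) :: --a--▸ u5, --a--▸ u6, --b--▸ u7
  u2 = b.(0 + 0) | (a.0 | 0) | a.a.(0 | 0) :: --a--▸ u5, --a--▸ u8, --b--▸ u9
  u3 = b.(0 + 0) | (a.0 | a.0) | a.(0 | 0) :: --a--▸ u10, --a--▸ u6, --a--▸ u8, --b--▸ u11
  u4 = (0 + 0) | (a.0 | a.0) | a.a.(0 | 0) :: --a--▸ u11, --a--▸ u7, --a--▸ u9
  u5 = b.(0 + 0) | (0 | 0) | a.a.(0 | 0) :: --a--▸ u12, --b--▸ u13
  u6 = b.(0 + 0) | (0 | a.0) | a.(0 | 0) :: --a--▸ u12, --a--▸ u14, --b--▸ u15
  u7 = (0 + 0) | (0 | a.0) | a.a.(0 | 0) :: --a--▸ u13, --a--▸ u15
  u8 = b.(0 + 0) | (a.0 | 0) | a.(0 | 0) :: --a--▸ u12, --a--▸ u16, --b--▸ u17
  u9 = (0 + 0) | (a.0 | 0) | a.a.(0 | 0) :: --a--▸ u13, --a--▸ u17
  u10 = b.(0 + 0) | (a.0 | a.0) | (0 | 0) :: --a--▸ u14, --a--▸ u16, --b--▸ u18
  u11 = (0 + 0) | (a.0 | a.0) | a.(0 | 0) :: --a--▸ u15, --a--▸ u17, --a--▸ u18
  u12 = b.(0 + 0) | (0 | 0) | a.(0 | 0) :: --a--▸ u19, --b--▸ u20
  u13 = (0 + 0) | (0 | 0) | a.a.(0 | 0) :: --a--▸ u20
  u14 = b.(0 + 0) | (0 | a.0) | (0 | 0) :: --a--▸ u19, --b--▸ u21
  u15 = (0 + 0) | (0 | a.0) | a.(0 | 0) :: --a--▸ u20, --a--▸ u21
  u16 = b.(0 + 0) | (a.0 | 0) | (0 | 0) :: --a--▸ u19, --b--▸ u22
  u17 = (0 + 0) | (a.0 | 0) | a.(0 | 0) :: --a--▸ u20, --a--▸ u22
  u18 = (0 + 0) | (a.0 | a.0) | (0 | 0) :: --a--▸ u21, --a--▸ u22
  u19 = b.(0 + 0) | (0 | 0) | (0 | 0) :: --b--▸ u23
  u20 = (0 + 0) | (0 | 0) | a.(0 | 0) :: --a--▸ u23
  u21 = (0 + 0) | (0 | a.0) | (0 | 0) :: --a--▸ u23
  u22 = (0 + 0) | (a.0 | 0) | (0 | 0) :: --a--▸ u23
  u23 = (0 + 0) | (0 | 0) | (0 | 0) :: stopped
LTS(Q): 24 reachable states
  v0 = b.(0 + 0) | (a.0 | a.0) | a.c.(0 | 0) :: --a--▸ v1, --a--▸ v2, --a--▸ v3, --b--▸ v4
  v1 = b.(0 + 0) | (0 | a.0) | a.c.(0 | 0) :: --a--▸ v5, --a--▸ v6, --b--▸ v7
  v2 = b.(0 + 0) | (a.0 | 0) | a.c.(0 | 0) :: --a--▸ v5, --a--▸ v8, --b--▸ v9
  v3 = b.(0 + 0) | (a.0 | a.0) | c.(0 | 0) :: --a--▸ v6, --a--▸ v8, --b--▸ v10, --c--▸ v11
  v4 = (0 + 0) | (a.0 | a.0) | a.c.(0 | 0) :: --a--▸ v10, --a--▸ v7, --a--▸ v9
  v5 = b.(0 + 0) | (0 | 0) | a.c.(0 | 0) :: --a--▸ v12, --b--▸ v13
  v6 = b.(0 + 0) | (0 | a.0) | c.(0 | 0) :: --a--▸ v12, --b--▸ v14, --c--▸ v15
  v7 = (0 + 0) | (0 | a.0) | a.c.(0 | 0) :: --a--▸ v13, --a--▸ v14
  v8 = b.(0 + 0) | (a.0 | 0) | c.(0 | 0) :: --a--▸ v12, --b--▸ v16, --c--▸ v17
  v9 = (0 + 0) | (a.0 | 0) | a.c.(0 | 0) :: --a--▸ v13, --a--▸ v16
  v10 = (0 + 0) | (a.0 | a.0) | c.(0 | 0) :: --a--▸ v14, --a--▸ v16, --c--▸ v18
  v11 = b.(0 + 0) | (a.0 | a.0) | (0 | 0) :: --a--▸ v15, --a--▸ v17, --b--▸ v18
  v12 = b.(0 + 0) | (0 | 0) | c.(0 | 0) :: --b--▸ v19, --c--▸ v20
  v13 = (0 + 0) | (0 | 0) | a.c.(0 | 0) :: --a--▸ v19
  v14 = (0 + 0) | (0 | a.0) | c.(0 | 0) :: --a--▸ v19, --c--▸ v21
  v15 = b.(0 + 0) | (0 | a.0) | (0 | 0) :: --a--▸ v20, --b--▸ v21
  v16 = (0 + 0) | (a.0 | 0) | c.(0 | 0) :: --a--▸ v19, --c--▸ v22
  v17 = b.(0 + 0) | (a.0 | 0) | (0 | 0) :: --a--▸ v20, --b--▸ v22
  v18 = (0 + 0) | (a.0 | a.0) | (0 | 0) :: --a--▸ v21, --a--▸ v22
  v19 = (0 + 0) | (0 | 0) | c.(0 | 0) :: --c--▸ v23
  v20 = b.(0 + 0) | (0 | 0) | (0 | 0) :: --b--▸ v23
  v21 = (0 + 0) | (0 | a.0) | (0 | 0) :: --a--▸ v23
  v22 = (0 + 0) | (a.0 | 0) | (0 | 0) :: --a--▸ v23
  v23 = (0 + 0) | (0 | 0) | (0 | 0) :: stopped
Trace ⟨aaaa⟩ through P, begin at {u0}:
  step 1 (a): {u1, u2, u3}
  step 2 (a): {u10, u5, u6, u8}
  step 3 (a): {u12, u14, u16}
  step 4 (a): {u19}
  P completes σ.
Trace ⟨aaaa⟩ through Q, begin at {v0}:
  step 1 (a): {v1, v2, v3}
  step 2 (a): {v5, v6, v8}
  step 3 (a): {v12}
  step 4 (a): no successor for Q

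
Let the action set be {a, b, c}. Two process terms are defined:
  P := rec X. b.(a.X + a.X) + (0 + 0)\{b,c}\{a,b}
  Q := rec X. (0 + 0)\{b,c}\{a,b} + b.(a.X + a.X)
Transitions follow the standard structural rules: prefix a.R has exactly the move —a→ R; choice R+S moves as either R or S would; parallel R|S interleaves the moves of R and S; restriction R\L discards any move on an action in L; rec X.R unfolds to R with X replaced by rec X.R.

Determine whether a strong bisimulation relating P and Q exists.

P's transition system — 2 states:
  m0 = rec X. b.(a.X + a.X) + (0 + 0)\{b,c}\{a,b} has moves —b→ m1
  m1 = a.(rec X. b.(a.X + a.X) + (0 + 0)\{b,c}\{a,b}) + a.(rec X. b.(a.X + a.X) + (0 + 0)\{b,c}\{a,b}) has moves —a→ m0
Q's transition system — 2 states:
  n0 = rec X. (0 + 0)\{b,c}\{a,b} + b.(a.X + a.X) has moves —b→ n1
  n1 = a.(rec X. (0 + 0)\{b,c}\{a,b} + b.(a.X + a.X)) + a.(rec X. (0 + 0)\{b,c}\{a,b} + b.(a.X + a.X)) has moves —a→ n0
Partition-refinement fixed point:
  B0 = {m0, n0}
  B1 = {m1, n1}
m0 ∈ B0, n0 ∈ B0 → same block

bisimilar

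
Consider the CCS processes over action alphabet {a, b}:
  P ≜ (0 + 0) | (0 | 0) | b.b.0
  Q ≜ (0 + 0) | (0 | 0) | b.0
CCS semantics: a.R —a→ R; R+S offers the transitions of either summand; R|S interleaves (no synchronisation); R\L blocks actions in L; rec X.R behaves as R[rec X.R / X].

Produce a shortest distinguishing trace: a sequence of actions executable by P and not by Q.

bb

Reachable graph of P (3 states):
  u0 = (0 + 0) | (0 | 0) | b.b.0 ⊢ =b=> u1
  u1 = (0 + 0) | (0 | 0) | b.0 ⊢ =b=> u2
  u2 = (0 + 0) | (0 | 0) | 0 ⊢ ·
Reachable graph of Q (2 states):
  v0 = (0 + 0) | (0 | 0) | b.0 ⊢ =b=> v1
  v1 = (0 + 0) | (0 | 0) | 0 ⊢ ·
Run σ = ⟨bb⟩ on P: start {u0}
  [1] b ⇒ {u1}
  [2] b ⇒ {u2}
  — P admits the full trace.
Run σ = ⟨bb⟩ on Q: start {v0}
  [1] b ⇒ {v1}
  [2] b ⇒ no successor for Q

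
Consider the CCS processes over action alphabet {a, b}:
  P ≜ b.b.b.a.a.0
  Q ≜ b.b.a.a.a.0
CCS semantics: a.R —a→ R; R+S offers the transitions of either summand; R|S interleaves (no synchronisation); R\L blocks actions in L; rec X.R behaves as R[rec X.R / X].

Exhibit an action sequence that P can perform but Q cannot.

P's transition system — 6 states:
  p0 = b.b.b.a.a.0 | =b=> p1
  p1 = b.b.a.a.0 | =b=> p2
  p2 = b.a.a.0 | =b=> p3
  p3 = a.a.0 | =a=> p4
  p4 = a.0 | =a=> p5
  p5 = 0 | (no moves)
Q's transition system — 6 states:
  q0 = b.b.a.a.a.0 | =b=> q1
  q1 = b.a.a.a.0 | =b=> q2
  q2 = a.a.a.0 | =a=> q3
  q3 = a.a.0 | =a=> q4
  q4 = a.0 | =a=> q5
  q5 = 0 | (no moves)
Executing bbb from P (initial set {p0}):
  [1] b ⇒ {p1}
  [2] b ⇒ {p2}
  [3] b ⇒ {p3}
  P completes σ.
Executing bbb from Q (initial set {q0}):
  [1] b ⇒ {q1}
  [2] b ⇒ {q2}
  [3] b ⇒ ∅  — Q cannot continue

bbb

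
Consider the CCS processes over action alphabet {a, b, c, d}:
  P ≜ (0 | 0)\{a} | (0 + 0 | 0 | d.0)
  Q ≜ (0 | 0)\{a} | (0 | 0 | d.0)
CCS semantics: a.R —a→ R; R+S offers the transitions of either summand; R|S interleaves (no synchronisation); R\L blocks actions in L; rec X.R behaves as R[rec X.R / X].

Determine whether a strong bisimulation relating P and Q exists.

P's transition system — 2 states:
  u0 = (0 | 0)\{a} | (0 + 0 | 0 | d.0) → ··d··> u1
  u1 = (0 | 0)\{a} | (0 | 0 | 0) → (no moves)
Q's transition system — 2 states:
  v0 = (0 | 0)\{a} | (0 | 0 | d.0) → ··d··> v1
  v1 = (0 | 0)\{a} | (0 | 0 | 0) → (no moves)
Partition-refinement fixed point:
  B0 = {u0, v0}
  B1 = {u1, v1}
u0 ∈ B0, v0 ∈ B0 → same block

P ~ Q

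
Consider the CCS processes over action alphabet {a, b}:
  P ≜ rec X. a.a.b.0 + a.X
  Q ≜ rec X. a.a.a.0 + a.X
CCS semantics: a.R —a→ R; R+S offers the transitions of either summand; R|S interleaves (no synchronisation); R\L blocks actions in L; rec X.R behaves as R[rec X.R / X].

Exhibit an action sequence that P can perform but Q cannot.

aab

Reachable graph of P (4 states):
  u0 = rec X. a.a.b.0 + a.X ⊢ ··a··> u0, ··a··> u1
  u1 = a.b.0 ⊢ ··a··> u2
  u2 = b.0 ⊢ ··b··> u3
  u3 = 0 ⊢ deadlocked
Reachable graph of Q (4 states):
  v0 = rec X. a.a.a.0 + a.X ⊢ ··a··> v0, ··a··> v1
  v1 = a.a.0 ⊢ ··a··> v2
  v2 = a.0 ⊢ ··a··> v3
  v3 = 0 ⊢ deadlocked
Run σ = ⟨aab⟩ on P: start {u0}
  step 1 (a): {u0, u1}
  step 2 (a): {u0, u1, u2}
  step 3 (b): {u3}
  ✓ P
Run σ = ⟨aab⟩ on Q: start {v0}
  step 1 (a): {v0, v1}
  step 2 (a): {v0, v1, v2}
  step 3 (b): ∅  — Q cannot continue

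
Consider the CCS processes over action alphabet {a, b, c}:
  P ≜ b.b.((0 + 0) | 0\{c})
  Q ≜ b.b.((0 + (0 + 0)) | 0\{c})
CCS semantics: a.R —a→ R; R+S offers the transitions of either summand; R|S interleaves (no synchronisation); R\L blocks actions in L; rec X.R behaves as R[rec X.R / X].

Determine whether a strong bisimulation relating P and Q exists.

Reachable graph of P (3 states):
  m0 = b.b.((0 + 0) | 0\{c}) has moves ··b··> m1
  m1 = b.((0 + 0) | 0\{c}) has moves ··b··> m2
  m2 = (0 + 0) | 0\{c} has moves stopped
Reachable graph of Q (3 states):
  n0 = b.b.((0 + (0 + 0)) | 0\{c}) has moves ··b··> n1
  n1 = b.((0 + (0 + 0)) | 0\{c}) has moves ··b··> n2
  n2 = (0 + (0 + 0)) | 0\{c} has moves stopped
Partition-refinement fixed point:
  B0 = {m0, n0}
  B1 = {m1, n1}
  B2 = {m2, n2}
m0 ∈ B0, n0 ∈ B0 → same block

YES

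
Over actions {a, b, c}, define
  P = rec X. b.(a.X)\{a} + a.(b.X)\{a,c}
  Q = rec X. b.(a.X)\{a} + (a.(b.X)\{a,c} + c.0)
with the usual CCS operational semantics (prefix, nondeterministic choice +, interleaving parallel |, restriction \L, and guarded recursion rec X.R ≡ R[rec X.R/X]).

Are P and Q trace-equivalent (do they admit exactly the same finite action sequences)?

trace-distinct — witness ⟨c⟩

LTS(P): 5 reachable states
  u0 = rec X. b.(a.X)\{a} + a.(b.X)\{a,c} ⊢ --a--▸ u1, --b--▸ u2
  u1 = (b.(rec X. b.(a.X)\{a} + a.(b.X)\{a,c}))\{a,c} ⊢ --b--▸ u3
  u2 = (a.(rec X. b.(a.X)\{a} + a.(b.X)\{a,c}))\{a} ⊢ ·
  u3 = (rec X. b.(a.X)\{a} + a.(b.X)\{a,c})\{a,c} ⊢ --b--▸ u4
  u4 = (a.(rec X. b.(a.X)\{a} + a.(b.X)\{a,c}))\{a}\{a,c} ⊢ ·
LTS(Q): 6 reachable states
  v0 = rec X. b.(a.X)\{a} + (a.(b.X)\{a,c} + c.0) ⊢ --a--▸ v1, --b--▸ v2, --c--▸ v3
  v1 = (b.(rec X. b.(a.X)\{a} + (a.(b.X)\{a,c} + c.0)))\{a,c} ⊢ --b--▸ v4
  v2 = (a.(rec X. b.(a.X)\{a} + (a.(b.X)\{a,c} + c.0)))\{a} ⊢ ·
  v3 = 0 ⊢ ·
  v4 = (rec X. b.(a.X)\{a} + (a.(b.X)\{a,c} + c.0))\{a,c} ⊢ --b--▸ v5
  v5 = (a.(rec X. b.(a.X)\{a} + (a.(b.X)\{a,c} + c.0)))\{a}\{a,c} ⊢ ·
Executing c from Q (initial set {v0}):
  step 1 (c): {v3}
  Q completes σ.
Executing c from P (initial set {u0}):
  step 1 (c): no successor for P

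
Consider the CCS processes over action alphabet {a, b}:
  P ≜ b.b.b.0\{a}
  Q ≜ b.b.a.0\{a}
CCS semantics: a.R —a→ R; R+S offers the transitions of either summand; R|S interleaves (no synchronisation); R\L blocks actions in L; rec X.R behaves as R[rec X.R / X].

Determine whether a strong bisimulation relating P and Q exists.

not bisimilar

LTS(P): 4 reachable states
  m0 = b.b.b.0\{a} → —b→ m1
  m1 = b.b.0\{a} → —b→ m2
  m2 = b.0\{a} → —b→ m3
  m3 = 0\{a} → ∅
LTS(Q): 4 reachable states
  n0 = b.b.a.0\{a} → —b→ n1
  n1 = b.a.0\{a} → —b→ n2
  n2 = a.0\{a} → —a→ n3
  n3 = 0\{a} → ∅
Coarsest stable partition (strong bisimilarity classes):
  B0 = {m0}
  B1 = {m1}
  B2 = {m2}
  B3 = {m3, n3}
  B4 = {n0}
  B5 = {n1}
  B6 = {n2}
m0 ∈ B0, n0 ∈ B4 → different blocks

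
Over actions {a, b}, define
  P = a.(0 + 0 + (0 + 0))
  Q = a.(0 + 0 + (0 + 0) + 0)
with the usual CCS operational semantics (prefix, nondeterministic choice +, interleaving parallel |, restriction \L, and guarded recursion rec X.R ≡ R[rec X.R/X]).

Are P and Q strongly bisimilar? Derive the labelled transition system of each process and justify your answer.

YES

Reachable graph of P (2 states):
  p0 = a.(0 + 0 + (0 + 0)) :: -a-> p1
  p1 = 0 + 0 + (0 + 0) :: deadlocked
Reachable graph of Q (2 states):
  q0 = a.(0 + 0 + (0 + 0) + 0) :: -a-> q1
  q1 = 0 + 0 + (0 + 0) + 0 :: deadlocked
Partition-refinement fixed point:
  B0 = {p0, q0}
  B1 = {p1, q1}
p0 ∈ B0, q0 ∈ B0 → same block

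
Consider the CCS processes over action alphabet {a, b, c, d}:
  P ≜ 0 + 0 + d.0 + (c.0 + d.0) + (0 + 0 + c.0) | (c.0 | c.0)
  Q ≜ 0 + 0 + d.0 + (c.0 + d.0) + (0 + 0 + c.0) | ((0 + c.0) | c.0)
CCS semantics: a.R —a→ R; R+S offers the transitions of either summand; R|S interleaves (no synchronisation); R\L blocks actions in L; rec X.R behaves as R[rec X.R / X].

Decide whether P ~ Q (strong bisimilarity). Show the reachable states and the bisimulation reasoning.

P's transition system — 9 states:
  s0 = 0 + 0 + d.0 + (c.0 + d.0) + (0 + 0 + c.0) | (c.0 | c.0) :: =c=> s1, =c=> s2, =c=> s3, =c=> s4, =d=> s3
  s1 = (0 + 0 + c.0) | (0 | c.0) :: =c=> s5, =c=> s6
  s2 = (0 + 0 + c.0) | (c.0 | 0) :: =c=> s5, =c=> s7
  s3 = 0 :: (no moves)
  s4 = 0 | (c.0 | c.0) :: =c=> s6, =c=> s7
  s5 = (0 + 0 + c.0) | (0 | 0) :: =c=> s8
  s6 = 0 | (0 | c.0) :: =c=> s8
  s7 = 0 | (c.0 | 0) :: =c=> s8
  s8 = 0 | (0 | 0) :: (no moves)
Q's transition system — 9 states:
  t0 = 0 + 0 + d.0 + (c.0 + d.0) + (0 + 0 + c.0) | ((0 + c.0) | c.0) :: =c=> t1, =c=> t2, =c=> t3, =c=> t4, =d=> t3
  t1 = (0 + 0 + c.0) | ((0 + c.0) | 0) :: =c=> t5, =c=> t6
  t2 = (0 + 0 + c.0) | (0 | c.0) :: =c=> t5, =c=> t7
  t3 = 0 :: (no moves)
  t4 = 0 | ((0 + c.0) | c.0) :: =c=> t6, =c=> t7
  t5 = (0 + 0 + c.0) | (0 | 0) :: =c=> t8
  t6 = 0 | ((0 + c.0) | 0) :: =c=> t8
  t7 = 0 | (0 | c.0) :: =c=> t8
  t8 = 0 | (0 | 0) :: (no moves)
Coarsest stable partition (strong bisimilarity classes):
  B0 = {s0, t0}
  B1 = {s1, s2, s4, t1, t2, t4}
  B2 = {s5, s6, s7, t5, t6, t7}
  B3 = {s3, s8, t3, t8}
s0 ∈ B0, t0 ∈ B0 → same block

bisimilar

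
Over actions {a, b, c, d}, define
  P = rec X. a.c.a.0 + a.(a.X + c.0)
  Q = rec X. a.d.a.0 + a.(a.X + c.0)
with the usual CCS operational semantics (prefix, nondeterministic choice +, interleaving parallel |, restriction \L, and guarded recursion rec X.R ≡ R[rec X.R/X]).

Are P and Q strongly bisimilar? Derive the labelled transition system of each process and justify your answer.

P ≁ Q

LTS(P): 5 reachable states
  u0 = rec X. a.c.a.0 + a.(a.X + c.0) | ··a··> u1, ··a··> u2
  u1 = a.(rec X. a.c.a.0 + a.(a.X + c.0)) + c.0 | ··a··> u0, ··c··> u3
  u2 = c.a.0 | ··c··> u4
  u3 = 0 | deadlocked
  u4 = a.0 | ··a··> u3
LTS(Q): 5 reachable states
  v0 = rec X. a.d.a.0 + a.(a.X + c.0) | ··a··> v1, ··a··> v2
  v1 = a.(rec X. a.d.a.0 + a.(a.X + c.0)) + c.0 | ··a··> v0, ··c··> v3
  v2 = d.a.0 | ··d··> v4
  v3 = 0 | deadlocked
  v4 = a.0 | ··a··> v3
Bisimilarity quotient blocks:
  B0 = {u0}
  B1 = {u2}
  B2 = {u4, v4}
  B3 = {u3, v3}
  B4 = {u1}
  B5 = {v0}
  B6 = {v1}
  B7 = {v2}
u0 ∈ B0, v0 ∈ B5 → different blocks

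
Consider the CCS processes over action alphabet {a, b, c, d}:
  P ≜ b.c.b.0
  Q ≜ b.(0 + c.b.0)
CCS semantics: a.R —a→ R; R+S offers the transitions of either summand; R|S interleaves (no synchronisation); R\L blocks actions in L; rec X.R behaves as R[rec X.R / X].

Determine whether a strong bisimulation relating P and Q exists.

Reachable graph of P (4 states):
  p0 = b.c.b.0 → -b-> p1
  p1 = c.b.0 → -c-> p2
  p2 = b.0 → -b-> p3
  p3 = 0 → (no moves)
Reachable graph of Q (4 states):
  q0 = b.(0 + c.b.0) → -b-> q1
  q1 = 0 + c.b.0 → -c-> q2
  q2 = b.0 → -b-> q3
  q3 = 0 → (no moves)
Bisimilarity quotient blocks:
  B0 = {p0, q0}
  B1 = {p1, q1}
  B2 = {p2, q2}
  B3 = {p3, q3}
p0 ∈ B0, q0 ∈ B0 → same block

bisimilar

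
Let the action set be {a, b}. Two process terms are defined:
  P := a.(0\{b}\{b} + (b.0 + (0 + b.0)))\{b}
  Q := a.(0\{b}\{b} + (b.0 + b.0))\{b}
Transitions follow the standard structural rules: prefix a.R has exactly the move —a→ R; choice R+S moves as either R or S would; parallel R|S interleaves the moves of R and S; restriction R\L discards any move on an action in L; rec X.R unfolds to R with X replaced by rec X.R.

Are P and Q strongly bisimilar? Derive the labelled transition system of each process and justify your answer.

P's transition system — 2 states:
  p0 = a.(0\{b}\{b} + (b.0 + (0 + b.0)))\{b} | =a=> p1
  p1 = (0\{b}\{b} + (b.0 + (0 + b.0)))\{b} | ∅
Q's transition system — 2 states:
  q0 = a.(0\{b}\{b} + (b.0 + b.0))\{b} | =a=> q1
  q1 = (0\{b}\{b} + (b.0 + b.0))\{b} | ∅
Coarsest stable partition (strong bisimilarity classes):
  B0 = {p0, q0}
  B1 = {p1, q1}
p0 ∈ B0, q0 ∈ B0 → same block

YES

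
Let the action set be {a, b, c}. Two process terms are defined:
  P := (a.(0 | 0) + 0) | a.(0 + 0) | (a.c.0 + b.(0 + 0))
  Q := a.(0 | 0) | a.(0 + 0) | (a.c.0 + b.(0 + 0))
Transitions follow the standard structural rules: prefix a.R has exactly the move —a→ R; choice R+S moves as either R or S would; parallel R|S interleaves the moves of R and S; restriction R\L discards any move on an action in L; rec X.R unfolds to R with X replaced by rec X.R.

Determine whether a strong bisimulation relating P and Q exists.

P's transition system — 16 states:
  u0 = (a.(0 | 0) + 0) | a.(0 + 0) | (a.c.0 + b.(0 + 0)) :: =a=> u1, =a=> u2, =a=> u3, =b=> u4
  u1 = (a.(0 | 0) + 0) | (0 + 0) | (a.c.0 + b.(0 + 0)) :: =a=> u5, =a=> u6, =b=> u7
  u2 = (a.(0 | 0) + 0) | a.(0 + 0) | c.0 :: =a=> u5, =a=> u8, =c=> u9
  u3 = 0 | 0 | a.(0 + 0) | (a.c.0 + b.(0 + 0)) :: =a=> u6, =a=> u8, =b=> u10
  u4 = (a.(0 | 0) + 0) | a.(0 + 0) | (0 + 0) :: =a=> u10, =a=> u7
  u5 = (a.(0 | 0) + 0) | (0 + 0) | c.0 :: =a=> u11, =c=> u12
  u6 = 0 | 0 | (0 + 0) | (a.c.0 + b.(0 + 0)) :: =a=> u11, =b=> u13
  u7 = (a.(0 | 0) + 0) | (0 + 0) | (0 + 0) :: =a=> u13
  u8 = 0 | 0 | a.(0 + 0) | c.0 :: =a=> u11, =c=> u14
  u9 = (a.(0 | 0) + 0) | a.(0 + 0) | 0 :: =a=> u12, =a=> u14
  u10 = 0 | 0 | a.(0 + 0) | (0 + 0) :: =a=> u13
  u11 = 0 | 0 | (0 + 0) | c.0 :: =c=> u15
  u12 = (a.(0 | 0) + 0) | (0 + 0) | 0 :: =a=> u15
  u13 = 0 | 0 | (0 + 0) | (0 + 0) :: ·
  u14 = 0 | 0 | a.(0 + 0) | 0 :: =a=> u15
  u15 = 0 | 0 | (0 + 0) | 0 :: ·
Q's transition system — 16 states:
  v0 = a.(0 | 0) | a.(0 + 0) | (a.c.0 + b.(0 + 0)) :: =a=> v1, =a=> v2, =a=> v3, =b=> v4
  v1 = 0 | 0 | a.(0 + 0) | (a.c.0 + b.(0 + 0)) :: =a=> v5, =a=> v6, =b=> v7
  v2 = a.(0 | 0) | (0 + 0) | (a.c.0 + b.(0 + 0)) :: =a=> v5, =a=> v8, =b=> v9
  v3 = a.(0 | 0) | a.(0 + 0) | c.0 :: =a=> v6, =a=> v8, =c=> v10
  v4 = a.(0 | 0) | a.(0 + 0) | (0 + 0) :: =a=> v7, =a=> v9
  v5 = 0 | 0 | (0 + 0) | (a.c.0 + b.(0 + 0)) :: =a=> v11, =b=> v12
  v6 = 0 | 0 | a.(0 + 0) | c.0 :: =a=> v11, =c=> v13
  v7 = 0 | 0 | a.(0 + 0) | (0 + 0) :: =a=> v12
  v8 = a.(0 | 0) | (0 + 0) | c.0 :: =a=> v11, =c=> v14
  v9 = a.(0 | 0) | (0 + 0) | (0 + 0) :: =a=> v12
  v10 = a.(0 | 0) | a.(0 + 0) | 0 :: =a=> v13, =a=> v14
  v11 = 0 | 0 | (0 + 0) | c.0 :: =c=> v15
  v12 = 0 | 0 | (0 + 0) | (0 + 0) :: ·
  v13 = 0 | 0 | a.(0 + 0) | 0 :: =a=> v15
  v14 = a.(0 | 0) | (0 + 0) | 0 :: =a=> v15
  v15 = 0 | 0 | (0 + 0) | 0 :: ·
Partition-refinement fixed point:
  B0 = {u0, v0}
  B1 = {u1, u3, v1, v2}
  B2 = {u5, u8, v6, v8}
  B3 = {u11, v11}
  B4 = {u13, u15, v12, v15}
  B5 = {u10, u12, u14, u7, v13, v14, v7, v9}
  B6 = {u6, v5}
  B7 = {u2, v3}
  B8 = {u4, u9, v10, v4}
u0 ∈ B0, v0 ∈ B0 → same block

P ~ Q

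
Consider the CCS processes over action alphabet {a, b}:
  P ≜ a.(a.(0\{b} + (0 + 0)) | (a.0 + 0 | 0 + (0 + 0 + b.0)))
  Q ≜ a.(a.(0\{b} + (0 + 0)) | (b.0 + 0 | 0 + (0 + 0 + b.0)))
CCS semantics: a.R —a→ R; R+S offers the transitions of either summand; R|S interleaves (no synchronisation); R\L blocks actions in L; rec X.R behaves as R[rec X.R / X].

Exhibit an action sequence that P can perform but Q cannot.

aaa

LTS(P): 5 reachable states
  p0 = a.(a.(0\{b} + (0 + 0)) | (a.0 + 0 | 0 + (0 + 0 + b.0))) | ··a··> p1
  p1 = a.(0\{b} + (0 + 0)) | (a.0 + 0 | 0 + (0 + 0 + b.0)) | ··a··> p2, ··a··> p3, ··b··> p3
  p2 = (0\{b} + (0 + 0)) | (a.0 + 0 | 0 + (0 + 0 + b.0)) | ··a··> p4, ··b··> p4
  p3 = a.(0\{b} + (0 + 0)) | 0 | ··a··> p4
  p4 = (0\{b} + (0 + 0)) | 0 | stopped
LTS(Q): 5 reachable states
  q0 = a.(a.(0\{b} + (0 + 0)) | (b.0 + 0 | 0 + (0 + 0 + b.0))) | ··a··> q1
  q1 = a.(0\{b} + (0 + 0)) | (b.0 + 0 | 0 + (0 + 0 + b.0)) | ··a··> q2, ··b··> q3
  q2 = (0\{b} + (0 + 0)) | (b.0 + 0 | 0 + (0 + 0 + b.0)) | ··b··> q4
  q3 = a.(0\{b} + (0 + 0)) | 0 | ··a··> q4
  q4 = (0\{b} + (0 + 0)) | 0 | stopped
Trace ⟨aaa⟩ through P, begin at {p0}:
  [1] a ⇒ {p1}
  [2] a ⇒ {p2, p3}
  [3] a ⇒ {p4}
  ✓ P
Trace ⟨aaa⟩ through Q, begin at {q0}:
  [1] a ⇒ {q1}
  [2] a ⇒ {q2}
  [3] a ⇒ no successor for Q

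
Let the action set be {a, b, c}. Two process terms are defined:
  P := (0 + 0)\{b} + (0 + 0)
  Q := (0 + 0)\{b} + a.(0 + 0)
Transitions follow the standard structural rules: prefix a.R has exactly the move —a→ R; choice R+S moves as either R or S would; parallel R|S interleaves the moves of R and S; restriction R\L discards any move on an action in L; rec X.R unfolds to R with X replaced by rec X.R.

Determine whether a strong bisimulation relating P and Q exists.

Reachable graph of P (1 states):
  p0 = (0 + 0)\{b} + (0 + 0) :: deadlocked
Reachable graph of Q (2 states):
  q0 = (0 + 0)\{b} + a.(0 + 0) :: ··a··> q1
  q1 = 0 + 0 :: deadlocked
Coarsest stable partition (strong bisimilarity classes):
  B0 = {p0, q1}
  B1 = {q0}
p0 ∈ B0, q0 ∈ B1 → different blocks

P ≁ Q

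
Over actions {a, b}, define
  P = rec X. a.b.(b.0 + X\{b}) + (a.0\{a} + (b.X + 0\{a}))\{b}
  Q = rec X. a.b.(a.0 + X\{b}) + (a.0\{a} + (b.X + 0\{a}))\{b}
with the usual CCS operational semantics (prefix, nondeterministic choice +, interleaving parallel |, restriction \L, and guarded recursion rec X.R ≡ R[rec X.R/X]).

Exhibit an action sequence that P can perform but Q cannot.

abb

LTS(P): 7 reachable states
  p0 = rec X. a.b.(b.0 + X\{b}) + (a.0\{a} + (b.X + 0\{a}))\{b} has moves ··a··> p1, ··a··> p2
  p1 = 0\{a}\{b} has moves deadlocked
  p2 = b.(b.0 + (rec X. a.b.(b.0 + X\{b}) + (a.0\{a} + (b.X + 0\{a}))\{b})\{b}) has moves ··b··> p3
  p3 = b.0 + (rec X. a.b.(b.0 + X\{b}) + (a.0\{a} + (b.X + 0\{a}))\{b})\{b} has moves ··a··> p4, ··a··> p5, ··b··> p6
  p4 = (b.(b.0 + (rec X. a.b.(b.0 + X\{b}) + (a.0\{a} + (b.X + 0\{a}))\{b})\{b}))\{b} has moves deadlocked
  p5 = 0\{a}\{b}\{b} has moves deadlocked
  p6 = 0 has moves deadlocked
LTS(Q): 7 reachable states
  q0 = rec X. a.b.(a.0 + X\{b}) + (a.0\{a} + (b.X + 0\{a}))\{b} has moves ··a··> q1, ··a··> q2
  q1 = 0\{a}\{b} has moves deadlocked
  q2 = b.(a.0 + (rec X. a.b.(a.0 + X\{b}) + (a.0\{a} + (b.X + 0\{a}))\{b})\{b}) has moves ··b··> q3
  q3 = a.0 + (rec X. a.b.(a.0 + X\{b}) + (a.0\{a} + (b.X + 0\{a}))\{b})\{b} has moves ··a··> q4, ··a··> q5, ··a··> q6
  q4 = (b.(a.0 + (rec X. a.b.(a.0 + X\{b}) + (a.0\{a} + (b.X + 0\{a}))\{b})\{b}))\{b} has moves deadlocked
  q5 = 0 has moves deadlocked
  q6 = 0\{a}\{b}\{b} has moves deadlocked
Trace ⟨abb⟩ through P, begin at {p0}:
  step 1 (a): {p1, p2}
  step 2 (b): {p3}
  step 3 (b): {p6}
  P completes σ.
Trace ⟨abb⟩ through Q, begin at {q0}:
  step 1 (a): {q1, q2}
  step 2 (b): {q3}
  step 3 (b): ∅ (Q stuck)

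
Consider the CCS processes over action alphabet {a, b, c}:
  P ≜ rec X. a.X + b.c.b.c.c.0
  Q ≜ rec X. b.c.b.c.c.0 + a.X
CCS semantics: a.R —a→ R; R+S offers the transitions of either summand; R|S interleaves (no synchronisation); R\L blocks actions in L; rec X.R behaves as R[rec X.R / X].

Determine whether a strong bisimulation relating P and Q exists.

bisimilar

P's transition system — 6 states:
  m0 = rec X. a.X + b.c.b.c.c.0 has moves =a=> m0, =b=> m1
  m1 = c.b.c.c.0 has moves =c=> m2
  m2 = b.c.c.0 has moves =b=> m3
  m3 = c.c.0 has moves =c=> m4
  m4 = c.0 has moves =c=> m5
  m5 = 0 has moves ·
Q's transition system — 6 states:
  n0 = rec X. b.c.b.c.c.0 + a.X has moves =a=> n0, =b=> n1
  n1 = c.b.c.c.0 has moves =c=> n2
  n2 = b.c.c.0 has moves =b=> n3
  n3 = c.c.0 has moves =c=> n4
  n4 = c.0 has moves =c=> n5
  n5 = 0 has moves ·
Bisimilarity quotient blocks:
  B0 = {m0, n0}
  B1 = {m1, n1}
  B2 = {m2, n2}
  B3 = {m3, n3}
  B4 = {m4, n4}
  B5 = {m5, n5}
m0 ∈ B0, n0 ∈ B0 → same block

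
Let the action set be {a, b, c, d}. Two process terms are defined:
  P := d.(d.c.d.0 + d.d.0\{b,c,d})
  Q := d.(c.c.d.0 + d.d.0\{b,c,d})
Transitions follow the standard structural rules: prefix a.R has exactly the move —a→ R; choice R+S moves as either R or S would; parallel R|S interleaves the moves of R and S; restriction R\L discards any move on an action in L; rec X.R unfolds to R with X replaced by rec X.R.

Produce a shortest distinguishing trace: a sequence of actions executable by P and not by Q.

ddc

Reachable graph of P (7 states):
  m0 = d.(d.c.d.0 + d.d.0\{b,c,d}) :: ··d··> m1
  m1 = d.c.d.0 + d.d.0\{b,c,d} :: ··d··> m2, ··d··> m3
  m2 = c.d.0 :: ··c··> m4
  m3 = d.0\{b,c,d} :: ··d··> m5
  m4 = d.0 :: ··d··> m6
  m5 = 0\{b,c,d} :: ∅
  m6 = 0 :: ∅
Reachable graph of Q (7 states):
  n0 = d.(c.c.d.0 + d.d.0\{b,c,d}) :: ··d··> n1
  n1 = c.c.d.0 + d.d.0\{b,c,d} :: ··c··> n2, ··d··> n3
  n2 = c.d.0 :: ··c··> n4
  n3 = d.0\{b,c,d} :: ··d··> n5
  n4 = d.0 :: ··d··> n6
  n5 = 0\{b,c,d} :: ∅
  n6 = 0 :: ∅
Executing ddc from P (initial set {m0}):
  [1] d ⇒ {m1}
  [2] d ⇒ {m2, m3}
  [3] c ⇒ {m4}
  P completes σ.
Executing ddc from Q (initial set {n0}):
  [1] d ⇒ {n1}
  [2] d ⇒ {n3}
  [3] c ⇒ ∅  — Q cannot continue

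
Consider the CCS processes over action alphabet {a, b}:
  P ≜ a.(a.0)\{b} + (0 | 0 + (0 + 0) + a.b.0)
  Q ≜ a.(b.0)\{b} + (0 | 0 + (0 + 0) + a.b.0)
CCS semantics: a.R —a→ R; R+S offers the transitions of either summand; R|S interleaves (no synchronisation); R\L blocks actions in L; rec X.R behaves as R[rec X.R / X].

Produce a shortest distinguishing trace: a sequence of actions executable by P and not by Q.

aa

Reachable graph of P (5 states):
  p0 = a.(a.0)\{b} + (0 | 0 + (0 + 0) + a.b.0) :: ··a··> p1, ··a··> p2
  p1 = (a.0)\{b} :: ··a··> p3
  p2 = b.0 :: ··b··> p4
  p3 = 0\{b} :: (no moves)
  p4 = 0 :: (no moves)
Reachable graph of Q (4 states):
  q0 = a.(b.0)\{b} + (0 | 0 + (0 + 0) + a.b.0) :: ··a··> q1, ··a··> q2
  q1 = (b.0)\{b} :: (no moves)
  q2 = b.0 :: ··b··> q3
  q3 = 0 :: (no moves)
Executing aa from P (initial set {p0}):
  step 1 (a): {p1, p2}
  step 2 (a): {p3}
  P completes σ.
Executing aa from Q (initial set {q0}):
  step 1 (a): {q1, q2}
  step 2 (a): ∅ (Q stuck)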